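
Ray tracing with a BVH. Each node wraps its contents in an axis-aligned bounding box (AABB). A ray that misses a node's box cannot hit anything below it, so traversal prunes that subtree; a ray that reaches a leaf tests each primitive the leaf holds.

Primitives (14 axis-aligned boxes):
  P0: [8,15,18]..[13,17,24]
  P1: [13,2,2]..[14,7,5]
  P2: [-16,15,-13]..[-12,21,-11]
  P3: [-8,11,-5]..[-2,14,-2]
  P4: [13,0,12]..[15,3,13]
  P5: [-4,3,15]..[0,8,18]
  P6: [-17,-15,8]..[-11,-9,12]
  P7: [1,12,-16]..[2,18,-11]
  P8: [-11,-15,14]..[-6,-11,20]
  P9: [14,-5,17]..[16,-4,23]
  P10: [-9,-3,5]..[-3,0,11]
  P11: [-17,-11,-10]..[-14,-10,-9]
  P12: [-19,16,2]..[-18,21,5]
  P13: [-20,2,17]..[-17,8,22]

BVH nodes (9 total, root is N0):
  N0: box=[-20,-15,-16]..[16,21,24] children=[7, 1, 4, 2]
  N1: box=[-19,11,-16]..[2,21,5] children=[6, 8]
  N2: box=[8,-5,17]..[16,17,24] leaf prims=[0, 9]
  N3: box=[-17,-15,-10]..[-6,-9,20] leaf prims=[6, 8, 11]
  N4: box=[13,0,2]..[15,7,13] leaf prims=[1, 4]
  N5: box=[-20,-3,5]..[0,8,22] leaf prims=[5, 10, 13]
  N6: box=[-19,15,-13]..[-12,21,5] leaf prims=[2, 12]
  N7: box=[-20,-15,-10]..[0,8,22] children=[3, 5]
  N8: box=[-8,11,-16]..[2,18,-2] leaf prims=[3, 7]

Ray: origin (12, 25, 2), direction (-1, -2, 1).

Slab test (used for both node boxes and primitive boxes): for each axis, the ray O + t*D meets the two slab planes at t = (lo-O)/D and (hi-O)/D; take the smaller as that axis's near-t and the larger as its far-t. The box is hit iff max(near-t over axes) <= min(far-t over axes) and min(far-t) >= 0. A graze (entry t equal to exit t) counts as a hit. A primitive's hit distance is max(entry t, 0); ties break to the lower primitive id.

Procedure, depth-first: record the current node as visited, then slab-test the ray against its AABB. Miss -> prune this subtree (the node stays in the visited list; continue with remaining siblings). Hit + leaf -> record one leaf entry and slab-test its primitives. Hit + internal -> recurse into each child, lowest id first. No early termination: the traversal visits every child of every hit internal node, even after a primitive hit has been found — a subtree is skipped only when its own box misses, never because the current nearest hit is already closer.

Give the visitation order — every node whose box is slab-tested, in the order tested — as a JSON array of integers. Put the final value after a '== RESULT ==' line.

Trace the traversal:
N0 x:[-4,32] y:[2,20] z:[-18,22] -> hit [2,20], descend [1, 2, 4, 7]
  N1 x:[10,31] y:[2,7] z:[-18,3] -> miss, prune
  N2 x:[-4,4] y:[4,15] z:[15,22] -> miss, prune
  N4 x:[-3,-1] y:[9,25/2] z:[0,11] -> miss, prune
  N7 x:[12,32] y:[17/2,20] z:[-12,20] -> hit [12,20], descend [3, 5]
    N3 x:[18,29] y:[17,20] z:[-12,18] -> hit [18,18] leaf, test {P6(miss), P8@t=18, P11(miss)}
    N5 x:[12,32] y:[17/2,14] z:[3,20] -> hit [12,14] leaf, test {P5(miss), P10(miss), P13(miss)}

Visited [0, 1, 2, 4, 7, 3, 5]. Tests: 7 box, 2 leaf. Nearest: P8.

== RESULT ==
[0, 1, 2, 4, 7, 3, 5]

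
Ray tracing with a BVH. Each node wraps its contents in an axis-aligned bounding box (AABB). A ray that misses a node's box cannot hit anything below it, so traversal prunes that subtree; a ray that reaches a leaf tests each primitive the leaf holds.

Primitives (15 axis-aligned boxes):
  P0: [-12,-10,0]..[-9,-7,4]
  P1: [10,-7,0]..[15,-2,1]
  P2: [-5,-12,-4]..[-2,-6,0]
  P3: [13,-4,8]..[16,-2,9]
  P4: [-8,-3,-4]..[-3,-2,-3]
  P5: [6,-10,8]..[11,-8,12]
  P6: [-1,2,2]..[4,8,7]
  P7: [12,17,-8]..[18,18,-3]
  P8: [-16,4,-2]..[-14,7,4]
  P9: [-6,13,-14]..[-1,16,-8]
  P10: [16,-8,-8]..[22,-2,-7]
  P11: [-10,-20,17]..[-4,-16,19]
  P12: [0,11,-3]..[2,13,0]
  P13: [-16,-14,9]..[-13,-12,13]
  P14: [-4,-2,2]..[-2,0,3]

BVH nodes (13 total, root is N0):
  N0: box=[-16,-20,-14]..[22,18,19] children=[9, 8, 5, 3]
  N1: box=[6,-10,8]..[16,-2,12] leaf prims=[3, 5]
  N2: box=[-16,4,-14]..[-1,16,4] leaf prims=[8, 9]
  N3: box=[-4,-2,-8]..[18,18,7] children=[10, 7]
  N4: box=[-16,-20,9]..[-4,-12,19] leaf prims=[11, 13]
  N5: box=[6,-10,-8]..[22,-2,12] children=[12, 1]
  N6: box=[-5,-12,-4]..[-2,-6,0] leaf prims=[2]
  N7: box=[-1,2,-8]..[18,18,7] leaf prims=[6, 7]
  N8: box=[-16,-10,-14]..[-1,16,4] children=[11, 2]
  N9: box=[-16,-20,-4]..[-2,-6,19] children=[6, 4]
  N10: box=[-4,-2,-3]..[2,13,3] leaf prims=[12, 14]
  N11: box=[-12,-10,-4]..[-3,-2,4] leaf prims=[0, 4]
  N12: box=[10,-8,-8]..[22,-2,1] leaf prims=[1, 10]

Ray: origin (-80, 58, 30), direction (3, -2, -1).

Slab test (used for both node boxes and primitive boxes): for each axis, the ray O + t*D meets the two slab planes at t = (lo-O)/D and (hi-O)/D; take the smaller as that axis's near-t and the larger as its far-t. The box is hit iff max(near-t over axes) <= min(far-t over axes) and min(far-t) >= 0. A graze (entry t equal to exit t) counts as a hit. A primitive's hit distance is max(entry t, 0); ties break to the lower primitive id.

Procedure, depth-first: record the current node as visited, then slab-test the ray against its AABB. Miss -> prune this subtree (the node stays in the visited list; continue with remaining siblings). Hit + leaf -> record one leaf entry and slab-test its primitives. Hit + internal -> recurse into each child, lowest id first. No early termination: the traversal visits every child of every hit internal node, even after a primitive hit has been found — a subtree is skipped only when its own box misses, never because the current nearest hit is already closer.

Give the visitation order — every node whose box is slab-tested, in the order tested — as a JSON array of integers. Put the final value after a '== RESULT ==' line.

Trace the traversal:
N0 x:[64/3,34] y:[20,39] z:[11,44] -> hit [64/3,34], descend [3, 5, 8, 9]
  N3 x:[76/3,98/3] y:[20,30] z:[23,38] -> hit [76/3,30], descend [7, 10]
    N7 x:[79/3,98/3] y:[20,28] z:[23,38] -> hit [79/3,28] leaf, test {P6@t=79/3, P7(miss)}
    N10 x:[76/3,82/3] y:[45/2,30] z:[27,33] -> hit [27,82/3] leaf, test {P12(miss), P14(miss)}
  N5 x:[86/3,34] y:[30,34] z:[18,38] -> hit [30,34], descend [1, 12]
    N1 x:[86/3,32] y:[30,34] z:[18,22] -> miss, prune
    N12 x:[30,34] y:[30,33] z:[29,38] -> hit [30,33] leaf, test {P1@t=30, P10(miss)}
  N8 x:[64/3,79/3] y:[21,34] z:[26,44] -> hit [26,79/3], descend [2, 11]
    N2 x:[64/3,79/3] y:[21,27] z:[26,44] -> hit [26,79/3] leaf, test {P8(miss), P9(miss)}
    N11 x:[68/3,77/3] y:[30,34] z:[26,34] -> miss, prune
  N9 x:[64/3,26] y:[32,39] z:[11,34] -> miss, prune

Summary -> nodes [0, 3, 7, 10, 5, 1, 12, 8, 2, 11, 9]; box-tests=11; leaf-entries=4; first=P6

== RESULT ==
[0, 3, 7, 10, 5, 1, 12, 8, 2, 11, 9]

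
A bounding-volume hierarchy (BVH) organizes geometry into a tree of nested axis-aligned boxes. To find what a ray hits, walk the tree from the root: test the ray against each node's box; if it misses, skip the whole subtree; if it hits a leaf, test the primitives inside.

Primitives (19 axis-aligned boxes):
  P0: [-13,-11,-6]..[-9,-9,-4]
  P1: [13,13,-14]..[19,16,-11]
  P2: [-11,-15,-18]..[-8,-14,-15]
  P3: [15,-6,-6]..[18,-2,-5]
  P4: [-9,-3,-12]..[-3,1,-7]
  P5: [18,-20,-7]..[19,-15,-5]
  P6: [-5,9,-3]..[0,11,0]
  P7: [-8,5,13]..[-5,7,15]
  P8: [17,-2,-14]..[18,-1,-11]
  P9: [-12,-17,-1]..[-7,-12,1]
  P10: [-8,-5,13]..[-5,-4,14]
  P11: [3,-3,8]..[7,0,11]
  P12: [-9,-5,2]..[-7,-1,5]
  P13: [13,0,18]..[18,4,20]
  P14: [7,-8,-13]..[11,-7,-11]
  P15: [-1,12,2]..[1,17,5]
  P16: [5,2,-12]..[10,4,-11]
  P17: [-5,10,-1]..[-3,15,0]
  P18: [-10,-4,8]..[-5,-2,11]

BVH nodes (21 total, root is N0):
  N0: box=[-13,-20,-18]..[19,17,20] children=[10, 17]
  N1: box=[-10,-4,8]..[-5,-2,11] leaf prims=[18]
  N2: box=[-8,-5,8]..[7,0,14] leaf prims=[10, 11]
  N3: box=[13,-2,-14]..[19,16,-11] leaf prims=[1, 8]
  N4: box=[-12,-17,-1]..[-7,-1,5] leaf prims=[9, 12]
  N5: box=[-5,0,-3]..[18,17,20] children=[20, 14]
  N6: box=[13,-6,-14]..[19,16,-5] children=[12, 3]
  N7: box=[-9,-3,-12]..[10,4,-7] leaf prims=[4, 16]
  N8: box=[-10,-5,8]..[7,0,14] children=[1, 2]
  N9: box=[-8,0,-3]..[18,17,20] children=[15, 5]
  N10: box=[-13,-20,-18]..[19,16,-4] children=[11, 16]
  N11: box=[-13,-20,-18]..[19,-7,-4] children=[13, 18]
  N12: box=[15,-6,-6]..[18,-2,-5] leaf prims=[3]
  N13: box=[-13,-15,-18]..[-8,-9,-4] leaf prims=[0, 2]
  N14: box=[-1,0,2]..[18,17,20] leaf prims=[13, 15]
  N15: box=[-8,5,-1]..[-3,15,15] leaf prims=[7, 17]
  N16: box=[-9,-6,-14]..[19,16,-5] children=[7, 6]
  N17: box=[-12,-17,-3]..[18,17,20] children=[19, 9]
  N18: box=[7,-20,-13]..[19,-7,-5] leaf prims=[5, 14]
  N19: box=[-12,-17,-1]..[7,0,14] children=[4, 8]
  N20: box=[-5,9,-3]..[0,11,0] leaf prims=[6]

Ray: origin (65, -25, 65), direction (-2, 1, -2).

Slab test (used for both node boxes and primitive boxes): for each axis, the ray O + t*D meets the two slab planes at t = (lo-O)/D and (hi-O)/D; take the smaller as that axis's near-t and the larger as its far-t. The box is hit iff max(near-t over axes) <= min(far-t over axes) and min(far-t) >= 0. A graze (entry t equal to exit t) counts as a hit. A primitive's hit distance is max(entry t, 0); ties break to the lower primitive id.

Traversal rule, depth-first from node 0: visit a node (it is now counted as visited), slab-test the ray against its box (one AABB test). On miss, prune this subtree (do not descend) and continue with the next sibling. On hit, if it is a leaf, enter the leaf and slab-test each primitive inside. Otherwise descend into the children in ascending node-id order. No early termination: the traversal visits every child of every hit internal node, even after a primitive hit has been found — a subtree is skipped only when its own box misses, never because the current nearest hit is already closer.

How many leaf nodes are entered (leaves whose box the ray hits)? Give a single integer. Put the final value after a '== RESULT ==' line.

Trace the traversal:
N0 x:[23,39] y:[5,42] z:[45/2,83/2] -> hit [23,39], descend [10, 17]
  N10 x:[23,39] y:[5,41] z:[69/2,83/2] -> hit [69/2,39], descend [11, 16]
    N11 x:[23,39] y:[5,18] z:[69/2,83/2] -> miss, prune
    N16 x:[23,37] y:[19,41] z:[35,79/2] -> hit [35,37], descend [6, 7]
      N6 x:[23,26] y:[19,41] z:[35,79/2] -> miss, prune
      N7 x:[55/2,37] y:[22,29] z:[36,77/2] -> miss, prune
  N17 x:[47/2,77/2] y:[8,42] z:[45/2,34] -> hit [47/2,34], descend [9, 19]
    N9 x:[47/2,73/2] y:[25,42] z:[45/2,34] -> hit [25,34], descend [5, 15]
      N5 x:[47/2,35] y:[25,42] z:[45/2,34] -> hit [25,34], descend [14, 20]
        N14 x:[47/2,33] y:[25,42] z:[45/2,63/2] -> hit [25,63/2] leaf, test {P13(miss), P15(miss)}
        N20 x:[65/2,35] y:[34,36] z:[65/2,34] -> hit [34,34] leaf, test {P6@t=34}
      N15 x:[34,73/2] y:[30,40] z:[25,33] -> miss, prune
    N19 x:[29,77/2] y:[8,25] z:[51/2,33] -> miss, prune

13 AABB tests over nodes [0, 10, 11, 16, 6, 7, 17, 9, 5, 14, 20, 15, 19]; 2 leaves entered; closest P6.

== RESULT ==
2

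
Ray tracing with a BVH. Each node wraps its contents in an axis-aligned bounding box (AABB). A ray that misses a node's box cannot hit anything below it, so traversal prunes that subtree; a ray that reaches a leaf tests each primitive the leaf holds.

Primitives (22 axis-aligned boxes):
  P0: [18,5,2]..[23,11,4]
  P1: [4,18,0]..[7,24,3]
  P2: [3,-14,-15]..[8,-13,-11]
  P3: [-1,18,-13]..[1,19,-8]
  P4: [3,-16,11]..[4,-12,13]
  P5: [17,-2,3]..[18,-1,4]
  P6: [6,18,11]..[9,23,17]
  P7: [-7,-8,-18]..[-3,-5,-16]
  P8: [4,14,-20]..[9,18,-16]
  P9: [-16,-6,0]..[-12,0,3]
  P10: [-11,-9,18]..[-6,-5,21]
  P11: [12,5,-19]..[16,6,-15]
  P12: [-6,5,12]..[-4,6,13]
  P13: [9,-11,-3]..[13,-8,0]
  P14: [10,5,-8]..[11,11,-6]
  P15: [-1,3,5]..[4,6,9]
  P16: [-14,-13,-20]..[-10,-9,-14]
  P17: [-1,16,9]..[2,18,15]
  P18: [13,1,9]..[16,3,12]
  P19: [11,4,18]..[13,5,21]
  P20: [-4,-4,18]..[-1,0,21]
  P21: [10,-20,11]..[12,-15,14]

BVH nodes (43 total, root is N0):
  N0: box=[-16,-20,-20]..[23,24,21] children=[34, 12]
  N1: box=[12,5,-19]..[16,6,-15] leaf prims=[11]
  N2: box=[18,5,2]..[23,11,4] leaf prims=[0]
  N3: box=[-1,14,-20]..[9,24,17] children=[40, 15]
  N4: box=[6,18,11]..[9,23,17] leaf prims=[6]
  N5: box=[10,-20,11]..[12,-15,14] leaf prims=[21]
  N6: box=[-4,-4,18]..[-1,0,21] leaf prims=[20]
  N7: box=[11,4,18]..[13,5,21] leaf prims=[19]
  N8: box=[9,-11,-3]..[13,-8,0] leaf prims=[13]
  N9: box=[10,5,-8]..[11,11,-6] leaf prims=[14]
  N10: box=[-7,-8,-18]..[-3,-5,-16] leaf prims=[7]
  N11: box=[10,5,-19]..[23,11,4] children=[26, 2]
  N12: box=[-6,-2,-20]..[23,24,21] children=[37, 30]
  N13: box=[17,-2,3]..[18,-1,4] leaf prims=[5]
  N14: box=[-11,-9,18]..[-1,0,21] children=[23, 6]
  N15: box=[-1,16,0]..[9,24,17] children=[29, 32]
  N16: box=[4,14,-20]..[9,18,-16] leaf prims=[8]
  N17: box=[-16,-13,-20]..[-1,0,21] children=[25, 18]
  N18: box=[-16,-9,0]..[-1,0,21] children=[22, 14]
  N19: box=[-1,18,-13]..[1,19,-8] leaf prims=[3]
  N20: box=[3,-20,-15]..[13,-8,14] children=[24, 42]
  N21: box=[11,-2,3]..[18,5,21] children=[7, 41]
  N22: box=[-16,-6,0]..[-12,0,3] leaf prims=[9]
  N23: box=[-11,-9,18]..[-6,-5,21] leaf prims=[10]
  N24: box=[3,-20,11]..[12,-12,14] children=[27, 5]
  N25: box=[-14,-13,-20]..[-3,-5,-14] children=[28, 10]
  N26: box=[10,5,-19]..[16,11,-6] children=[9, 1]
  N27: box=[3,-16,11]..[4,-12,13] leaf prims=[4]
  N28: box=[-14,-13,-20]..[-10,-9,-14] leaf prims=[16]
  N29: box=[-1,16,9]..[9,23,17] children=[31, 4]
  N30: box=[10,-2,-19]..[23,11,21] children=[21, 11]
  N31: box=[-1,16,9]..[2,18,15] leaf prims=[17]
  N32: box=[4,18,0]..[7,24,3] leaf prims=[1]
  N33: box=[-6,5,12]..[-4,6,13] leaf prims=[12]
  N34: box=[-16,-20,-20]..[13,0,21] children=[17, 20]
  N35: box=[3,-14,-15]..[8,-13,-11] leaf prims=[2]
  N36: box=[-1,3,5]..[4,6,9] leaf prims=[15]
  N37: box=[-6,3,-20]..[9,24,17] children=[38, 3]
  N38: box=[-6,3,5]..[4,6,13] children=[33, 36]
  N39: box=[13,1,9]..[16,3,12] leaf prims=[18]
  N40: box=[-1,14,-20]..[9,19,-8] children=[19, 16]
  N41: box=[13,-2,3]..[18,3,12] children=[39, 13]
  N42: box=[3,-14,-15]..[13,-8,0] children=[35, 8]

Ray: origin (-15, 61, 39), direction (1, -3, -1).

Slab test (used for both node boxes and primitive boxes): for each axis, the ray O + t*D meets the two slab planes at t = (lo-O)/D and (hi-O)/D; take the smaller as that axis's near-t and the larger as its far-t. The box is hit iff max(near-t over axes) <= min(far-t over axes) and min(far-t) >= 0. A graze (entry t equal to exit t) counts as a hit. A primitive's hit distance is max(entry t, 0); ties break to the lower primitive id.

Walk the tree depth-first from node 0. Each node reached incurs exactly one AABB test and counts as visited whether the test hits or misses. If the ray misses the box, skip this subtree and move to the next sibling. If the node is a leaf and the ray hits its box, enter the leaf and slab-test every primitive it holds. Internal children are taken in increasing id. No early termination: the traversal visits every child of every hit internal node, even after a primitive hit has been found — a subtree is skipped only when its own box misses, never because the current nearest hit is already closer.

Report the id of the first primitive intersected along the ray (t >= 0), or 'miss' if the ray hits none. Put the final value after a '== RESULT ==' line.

Walk:
N0 x:[-1,38] y:[37/3,27] z:[18,59] -> hit [18,27], descend [12, 34]
  N12 x:[9,38] y:[37/3,21] z:[18,59] -> hit [18,21], descend [30, 37]
    N30 x:[25,38] y:[50/3,21] z:[18,58] -> miss, prune
    N37 x:[9,24] y:[37/3,58/3] z:[22,59] -> miss, prune
  N34 x:[-1,28] y:[61/3,27] z:[18,59] -> hit [61/3,27], descend [17, 20]
    N17 x:[-1,14] y:[61/3,74/3] z:[18,59] -> miss, prune
    N20 x:[18,28] y:[23,27] z:[25,54] -> hit [25,27], descend [24, 42]
      N24 x:[18,27] y:[73/3,27] z:[25,28] -> hit [25,27], descend [5, 27]
        N5 x:[25,27] y:[76/3,27] z:[25,28] -> hit [76/3,27] leaf, test {P21@t=76/3}
        N27 x:[18,19] y:[73/3,77/3] z:[26,28] -> miss, prune
      N42 x:[18,28] y:[23,25] z:[39,54] -> miss, prune

order=[0, 12, 30, 37, 34, 17, 20, 24, 5, 27, 42]  |boxes|=11  |leaves|=1  hit=P21

== RESULT ==
21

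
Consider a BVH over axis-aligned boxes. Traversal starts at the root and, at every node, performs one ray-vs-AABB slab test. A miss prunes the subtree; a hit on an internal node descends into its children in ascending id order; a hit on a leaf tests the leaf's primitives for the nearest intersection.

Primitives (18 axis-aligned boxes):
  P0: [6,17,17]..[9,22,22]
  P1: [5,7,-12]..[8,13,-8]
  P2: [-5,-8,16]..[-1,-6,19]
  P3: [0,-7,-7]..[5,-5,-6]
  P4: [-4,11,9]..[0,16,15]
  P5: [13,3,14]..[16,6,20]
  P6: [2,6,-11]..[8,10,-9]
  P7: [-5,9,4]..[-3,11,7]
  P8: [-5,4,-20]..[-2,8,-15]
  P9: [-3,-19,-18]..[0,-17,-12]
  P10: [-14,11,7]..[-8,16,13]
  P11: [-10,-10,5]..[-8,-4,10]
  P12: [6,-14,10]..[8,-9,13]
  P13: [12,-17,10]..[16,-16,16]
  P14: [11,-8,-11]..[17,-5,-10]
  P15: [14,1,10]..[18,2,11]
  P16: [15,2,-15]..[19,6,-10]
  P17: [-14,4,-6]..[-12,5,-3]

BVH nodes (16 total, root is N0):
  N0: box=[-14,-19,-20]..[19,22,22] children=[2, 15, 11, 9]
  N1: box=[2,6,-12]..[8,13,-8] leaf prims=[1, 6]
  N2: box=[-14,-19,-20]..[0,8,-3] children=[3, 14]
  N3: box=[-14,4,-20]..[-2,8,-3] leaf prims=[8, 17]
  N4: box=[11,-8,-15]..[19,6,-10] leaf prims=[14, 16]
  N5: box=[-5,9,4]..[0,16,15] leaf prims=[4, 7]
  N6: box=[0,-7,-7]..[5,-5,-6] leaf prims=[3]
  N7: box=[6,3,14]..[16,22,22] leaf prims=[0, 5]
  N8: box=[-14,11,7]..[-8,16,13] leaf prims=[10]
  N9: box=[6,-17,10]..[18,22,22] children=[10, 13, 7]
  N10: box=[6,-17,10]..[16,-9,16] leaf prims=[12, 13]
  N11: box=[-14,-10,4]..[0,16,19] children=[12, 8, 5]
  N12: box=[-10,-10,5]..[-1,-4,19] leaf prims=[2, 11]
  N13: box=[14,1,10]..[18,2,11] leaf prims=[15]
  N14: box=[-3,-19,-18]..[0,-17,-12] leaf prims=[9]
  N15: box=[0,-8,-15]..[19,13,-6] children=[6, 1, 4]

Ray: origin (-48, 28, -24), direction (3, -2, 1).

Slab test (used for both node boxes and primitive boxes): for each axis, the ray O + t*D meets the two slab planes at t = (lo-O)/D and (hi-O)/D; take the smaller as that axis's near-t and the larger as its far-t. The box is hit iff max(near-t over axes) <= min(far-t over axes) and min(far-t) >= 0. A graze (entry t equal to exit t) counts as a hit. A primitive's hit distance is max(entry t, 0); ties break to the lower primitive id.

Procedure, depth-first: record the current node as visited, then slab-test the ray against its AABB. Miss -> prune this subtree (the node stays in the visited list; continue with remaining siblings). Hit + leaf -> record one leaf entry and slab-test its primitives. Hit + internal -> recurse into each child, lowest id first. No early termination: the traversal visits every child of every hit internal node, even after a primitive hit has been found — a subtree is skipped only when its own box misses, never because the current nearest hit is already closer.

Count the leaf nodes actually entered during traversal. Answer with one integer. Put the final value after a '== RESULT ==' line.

Trace the traversal:
N0 x:[34/3,67/3] y:[3,47/2] z:[4,46] -> hit [34/3,67/3], descend [2, 9, 11, 15]
  N2 x:[34/3,16] y:[10,47/2] z:[4,21] -> hit [34/3,16], descend [3, 14]
    N3 x:[34/3,46/3] y:[10,12] z:[4,21] -> hit [34/3,12] leaf, test {P8(miss), P17(miss)}
    N14 x:[15,16] y:[45/2,47/2] z:[6,12] -> miss, prune
  N9 x:[18,22] y:[3,45/2] z:[34,46] -> miss, prune
  N11 x:[34/3,16] y:[6,19] z:[28,43] -> miss, prune
  N15 x:[16,67/3] y:[15/2,18] z:[9,18] -> hit [16,18], descend [1, 4, 6]
    N1 x:[50/3,56/3] y:[15/2,11] z:[12,16] -> miss, prune
    N4 x:[59/3,67/3] y:[11,18] z:[9,14] -> miss, prune
    N6 x:[16,53/3] y:[33/2,35/2] z:[17,18] -> hit [17,35/2] leaf, test {P3@t=17}

Visited [0, 2, 3, 14, 9, 11, 15, 1, 4, 6]. Tests: 10 box, 2 leaf. Nearest: P3.

== RESULT ==
2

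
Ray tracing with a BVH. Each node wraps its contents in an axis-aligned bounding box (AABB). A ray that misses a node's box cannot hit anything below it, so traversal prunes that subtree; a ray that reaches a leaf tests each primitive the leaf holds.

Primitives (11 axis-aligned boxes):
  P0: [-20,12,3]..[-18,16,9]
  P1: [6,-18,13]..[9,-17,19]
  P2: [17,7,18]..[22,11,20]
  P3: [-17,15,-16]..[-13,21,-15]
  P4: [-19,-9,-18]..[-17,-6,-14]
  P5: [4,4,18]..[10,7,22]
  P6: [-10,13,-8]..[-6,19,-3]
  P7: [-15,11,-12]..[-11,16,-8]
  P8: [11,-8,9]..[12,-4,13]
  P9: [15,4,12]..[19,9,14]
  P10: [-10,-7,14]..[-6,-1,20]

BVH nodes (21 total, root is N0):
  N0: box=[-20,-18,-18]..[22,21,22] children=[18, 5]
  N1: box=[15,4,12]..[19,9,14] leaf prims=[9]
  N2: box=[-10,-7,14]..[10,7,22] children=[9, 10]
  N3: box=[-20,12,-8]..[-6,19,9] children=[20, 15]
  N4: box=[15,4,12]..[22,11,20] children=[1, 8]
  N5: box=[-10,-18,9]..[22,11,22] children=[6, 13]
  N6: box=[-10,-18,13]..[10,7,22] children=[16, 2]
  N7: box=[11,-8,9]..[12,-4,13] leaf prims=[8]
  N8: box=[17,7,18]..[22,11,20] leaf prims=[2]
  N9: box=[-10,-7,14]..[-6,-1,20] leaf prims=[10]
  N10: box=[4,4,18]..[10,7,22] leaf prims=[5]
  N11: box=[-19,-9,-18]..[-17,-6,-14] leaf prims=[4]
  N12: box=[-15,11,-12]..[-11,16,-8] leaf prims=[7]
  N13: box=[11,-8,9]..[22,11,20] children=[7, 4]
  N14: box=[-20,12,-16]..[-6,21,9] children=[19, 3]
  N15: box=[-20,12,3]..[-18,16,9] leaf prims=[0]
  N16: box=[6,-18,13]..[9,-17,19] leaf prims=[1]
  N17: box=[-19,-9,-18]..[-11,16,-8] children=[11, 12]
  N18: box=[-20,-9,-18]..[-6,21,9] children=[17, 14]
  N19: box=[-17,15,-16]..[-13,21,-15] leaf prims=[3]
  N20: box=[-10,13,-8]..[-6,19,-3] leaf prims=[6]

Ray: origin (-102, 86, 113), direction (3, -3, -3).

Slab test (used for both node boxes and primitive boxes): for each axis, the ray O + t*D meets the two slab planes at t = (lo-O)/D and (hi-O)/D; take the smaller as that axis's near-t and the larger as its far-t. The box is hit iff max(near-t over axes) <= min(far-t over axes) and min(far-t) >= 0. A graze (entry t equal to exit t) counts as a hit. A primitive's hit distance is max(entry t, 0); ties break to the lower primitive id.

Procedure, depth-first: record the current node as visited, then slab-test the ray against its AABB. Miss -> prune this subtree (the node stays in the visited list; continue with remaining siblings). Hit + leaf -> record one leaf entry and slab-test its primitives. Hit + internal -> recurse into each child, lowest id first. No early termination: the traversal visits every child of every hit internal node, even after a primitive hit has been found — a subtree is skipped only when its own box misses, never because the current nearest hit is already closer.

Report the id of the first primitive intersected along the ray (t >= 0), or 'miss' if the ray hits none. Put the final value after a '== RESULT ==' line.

Walk:
N0 x:[82/3,124/3] y:[65/3,104/3] z:[91/3,131/3] -> hit [91/3,104/3], descend [5, 18]
  N5 x:[92/3,124/3] y:[25,104/3] z:[91/3,104/3] -> hit [92/3,104/3], descend [6, 13]
    N6 x:[92/3,112/3] y:[79/3,104/3] z:[91/3,100/3] -> hit [92/3,100/3], descend [2, 16]
      N2 x:[92/3,112/3] y:[79/3,31] z:[91/3,33] -> hit [92/3,31], descend [9, 10]
        N9 x:[92/3,32] y:[29,31] z:[31,33] -> hit [31,31] leaf, test {P10@t=31}
        N10 x:[106/3,112/3] y:[79/3,82/3] z:[91/3,95/3] -> miss, prune
      N16 x:[36,37] y:[103/3,104/3] z:[94/3,100/3] -> miss, prune
    N13 x:[113/3,124/3] y:[25,94/3] z:[31,104/3] -> miss, prune
  N18 x:[82/3,32] y:[65/3,95/3] z:[104/3,131/3] -> miss, prune

Visited [0, 5, 6, 2, 9, 10, 16, 13, 18]. Tests: 9 box, 1 leaf. Nearest: P10.

== RESULT ==
10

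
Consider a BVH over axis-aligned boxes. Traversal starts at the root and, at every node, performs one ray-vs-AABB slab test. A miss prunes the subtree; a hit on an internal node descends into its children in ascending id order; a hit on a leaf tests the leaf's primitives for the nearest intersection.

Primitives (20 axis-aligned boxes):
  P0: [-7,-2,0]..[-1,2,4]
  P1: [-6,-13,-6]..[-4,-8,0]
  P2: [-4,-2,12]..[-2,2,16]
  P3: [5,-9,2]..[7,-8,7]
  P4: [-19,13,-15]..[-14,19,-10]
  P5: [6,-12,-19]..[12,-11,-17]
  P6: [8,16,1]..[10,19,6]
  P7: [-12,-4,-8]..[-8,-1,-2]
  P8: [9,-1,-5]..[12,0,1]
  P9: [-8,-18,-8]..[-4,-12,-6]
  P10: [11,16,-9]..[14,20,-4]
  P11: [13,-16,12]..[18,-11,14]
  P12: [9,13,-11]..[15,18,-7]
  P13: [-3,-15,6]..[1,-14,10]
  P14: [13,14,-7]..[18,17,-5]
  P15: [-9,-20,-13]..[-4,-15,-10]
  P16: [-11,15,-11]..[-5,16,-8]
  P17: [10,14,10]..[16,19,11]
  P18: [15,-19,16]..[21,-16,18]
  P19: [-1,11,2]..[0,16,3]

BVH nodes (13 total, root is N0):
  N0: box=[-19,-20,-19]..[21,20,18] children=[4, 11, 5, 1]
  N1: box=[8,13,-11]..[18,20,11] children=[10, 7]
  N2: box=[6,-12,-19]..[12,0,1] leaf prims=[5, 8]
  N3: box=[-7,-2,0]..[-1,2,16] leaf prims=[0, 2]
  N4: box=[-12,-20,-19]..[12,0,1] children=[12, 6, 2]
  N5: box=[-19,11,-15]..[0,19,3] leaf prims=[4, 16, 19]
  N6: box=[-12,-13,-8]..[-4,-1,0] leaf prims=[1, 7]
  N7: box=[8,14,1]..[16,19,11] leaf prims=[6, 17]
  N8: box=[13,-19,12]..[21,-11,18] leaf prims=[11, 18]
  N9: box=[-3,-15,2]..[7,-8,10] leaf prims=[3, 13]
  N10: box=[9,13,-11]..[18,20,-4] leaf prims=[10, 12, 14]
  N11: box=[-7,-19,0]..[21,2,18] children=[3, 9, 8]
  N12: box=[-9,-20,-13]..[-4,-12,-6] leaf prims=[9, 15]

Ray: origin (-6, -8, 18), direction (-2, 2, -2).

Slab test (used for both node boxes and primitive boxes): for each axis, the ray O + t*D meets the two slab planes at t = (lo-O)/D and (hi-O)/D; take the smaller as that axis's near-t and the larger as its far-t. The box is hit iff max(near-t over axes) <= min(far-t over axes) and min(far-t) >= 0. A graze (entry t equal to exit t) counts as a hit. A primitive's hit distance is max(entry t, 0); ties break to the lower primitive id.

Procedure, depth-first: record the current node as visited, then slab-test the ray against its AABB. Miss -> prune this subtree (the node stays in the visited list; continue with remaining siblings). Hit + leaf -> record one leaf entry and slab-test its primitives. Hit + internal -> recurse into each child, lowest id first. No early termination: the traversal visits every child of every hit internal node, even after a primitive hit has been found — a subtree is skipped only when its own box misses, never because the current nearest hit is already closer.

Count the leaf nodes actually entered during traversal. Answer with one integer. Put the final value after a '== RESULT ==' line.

Trace the traversal:
N0 x:[-27/2,13/2] y:[-6,14] z:[0,37/2] -> hit [0,13/2], descend [1, 4, 5, 11]
  N1 x:[-12,-7] y:[21/2,14] z:[7/2,29/2] -> miss, prune
  N4 x:[-9,3] y:[-6,4] z:[17/2,37/2] -> miss, prune
  N5 x:[-3,13/2] y:[19/2,27/2] z:[15/2,33/2] -> miss, prune
  N11 x:[-27/2,1/2] y:[-11/2,5] z:[0,9] -> hit [0,1/2], descend [3, 8, 9]
    N3 x:[-5/2,1/2] y:[3,5] z:[1,9] -> miss, prune
    N8 x:[-27/2,-19/2] y:[-11/2,-3/2] z:[0,3] -> miss, prune
    N9 x:[-13/2,-3/2] y:[-7/2,0] z:[4,8] -> miss, prune

8 AABB tests over nodes [0, 1, 4, 5, 11, 3, 8, 9]; 0 leaves entered; closest miss.

== RESULT ==
0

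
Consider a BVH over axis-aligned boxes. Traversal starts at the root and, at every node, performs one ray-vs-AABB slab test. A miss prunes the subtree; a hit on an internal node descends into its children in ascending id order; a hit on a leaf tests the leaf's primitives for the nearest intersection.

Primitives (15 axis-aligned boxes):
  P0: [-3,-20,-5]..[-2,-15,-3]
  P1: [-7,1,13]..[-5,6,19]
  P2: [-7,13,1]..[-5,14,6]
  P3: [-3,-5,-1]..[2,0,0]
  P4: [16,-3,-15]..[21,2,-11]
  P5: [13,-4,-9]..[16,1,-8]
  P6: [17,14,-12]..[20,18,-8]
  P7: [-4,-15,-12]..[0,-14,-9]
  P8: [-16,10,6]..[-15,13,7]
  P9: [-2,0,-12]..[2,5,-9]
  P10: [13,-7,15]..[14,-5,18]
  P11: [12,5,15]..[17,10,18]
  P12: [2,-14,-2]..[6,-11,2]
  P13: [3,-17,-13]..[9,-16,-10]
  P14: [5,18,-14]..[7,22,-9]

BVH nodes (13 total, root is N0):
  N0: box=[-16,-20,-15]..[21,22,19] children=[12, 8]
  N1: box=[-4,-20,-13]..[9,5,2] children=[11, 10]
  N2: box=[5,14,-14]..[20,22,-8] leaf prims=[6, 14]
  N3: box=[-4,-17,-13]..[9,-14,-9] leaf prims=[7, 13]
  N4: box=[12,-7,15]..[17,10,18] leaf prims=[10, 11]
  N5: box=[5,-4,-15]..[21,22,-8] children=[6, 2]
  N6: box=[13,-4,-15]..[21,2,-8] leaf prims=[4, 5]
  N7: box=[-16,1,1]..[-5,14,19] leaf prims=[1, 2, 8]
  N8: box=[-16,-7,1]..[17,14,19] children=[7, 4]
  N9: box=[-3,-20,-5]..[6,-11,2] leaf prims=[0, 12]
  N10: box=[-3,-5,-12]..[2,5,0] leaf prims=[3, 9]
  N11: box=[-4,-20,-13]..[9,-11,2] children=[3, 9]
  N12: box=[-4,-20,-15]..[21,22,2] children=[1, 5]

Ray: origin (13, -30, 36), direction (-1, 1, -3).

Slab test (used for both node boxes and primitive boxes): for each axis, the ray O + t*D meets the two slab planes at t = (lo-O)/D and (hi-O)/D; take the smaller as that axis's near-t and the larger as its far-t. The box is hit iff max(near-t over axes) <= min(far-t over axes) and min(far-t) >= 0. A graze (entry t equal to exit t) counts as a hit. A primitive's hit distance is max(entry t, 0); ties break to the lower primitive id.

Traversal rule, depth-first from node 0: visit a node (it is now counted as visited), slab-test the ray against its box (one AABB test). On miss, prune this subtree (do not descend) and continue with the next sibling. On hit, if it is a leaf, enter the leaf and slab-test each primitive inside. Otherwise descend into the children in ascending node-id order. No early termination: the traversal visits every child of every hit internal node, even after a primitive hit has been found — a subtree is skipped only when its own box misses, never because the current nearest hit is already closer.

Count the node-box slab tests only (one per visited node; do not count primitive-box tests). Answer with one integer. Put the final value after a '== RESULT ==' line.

Traverse from the root:
N0 x:[-8,29] y:[10,52] z:[17/3,17] -> hit [10,17], descend [8, 12]
  N8 x:[-4,29] y:[23,44] z:[17/3,35/3] -> miss, prune
  N12 x:[-8,17] y:[10,52] z:[34/3,17] -> hit [34/3,17], descend [1, 5]
    N1 x:[4,17] y:[10,35] z:[34/3,49/3] -> hit [34/3,49/3], descend [10, 11]
      N10 x:[11,16] y:[25,35] z:[12,16] -> miss, prune
      N11 x:[4,17] y:[10,19] z:[34/3,49/3] -> hit [34/3,49/3], descend [3, 9]
        N3 x:[4,17] y:[13,16] z:[15,49/3] -> hit [15,16] leaf, test {P7@t=15, P13(miss)}
        N9 x:[7,16] y:[10,19] z:[34/3,41/3] -> hit [34/3,41/3] leaf, test {P0(miss), P12(miss)}
    N5 x:[-8,8] y:[26,52] z:[44/3,17] -> miss, prune

order=[0, 8, 12, 1, 10, 11, 3, 9, 5]  |boxes|=9  |leaves|=2  hit=P7

== RESULT ==
9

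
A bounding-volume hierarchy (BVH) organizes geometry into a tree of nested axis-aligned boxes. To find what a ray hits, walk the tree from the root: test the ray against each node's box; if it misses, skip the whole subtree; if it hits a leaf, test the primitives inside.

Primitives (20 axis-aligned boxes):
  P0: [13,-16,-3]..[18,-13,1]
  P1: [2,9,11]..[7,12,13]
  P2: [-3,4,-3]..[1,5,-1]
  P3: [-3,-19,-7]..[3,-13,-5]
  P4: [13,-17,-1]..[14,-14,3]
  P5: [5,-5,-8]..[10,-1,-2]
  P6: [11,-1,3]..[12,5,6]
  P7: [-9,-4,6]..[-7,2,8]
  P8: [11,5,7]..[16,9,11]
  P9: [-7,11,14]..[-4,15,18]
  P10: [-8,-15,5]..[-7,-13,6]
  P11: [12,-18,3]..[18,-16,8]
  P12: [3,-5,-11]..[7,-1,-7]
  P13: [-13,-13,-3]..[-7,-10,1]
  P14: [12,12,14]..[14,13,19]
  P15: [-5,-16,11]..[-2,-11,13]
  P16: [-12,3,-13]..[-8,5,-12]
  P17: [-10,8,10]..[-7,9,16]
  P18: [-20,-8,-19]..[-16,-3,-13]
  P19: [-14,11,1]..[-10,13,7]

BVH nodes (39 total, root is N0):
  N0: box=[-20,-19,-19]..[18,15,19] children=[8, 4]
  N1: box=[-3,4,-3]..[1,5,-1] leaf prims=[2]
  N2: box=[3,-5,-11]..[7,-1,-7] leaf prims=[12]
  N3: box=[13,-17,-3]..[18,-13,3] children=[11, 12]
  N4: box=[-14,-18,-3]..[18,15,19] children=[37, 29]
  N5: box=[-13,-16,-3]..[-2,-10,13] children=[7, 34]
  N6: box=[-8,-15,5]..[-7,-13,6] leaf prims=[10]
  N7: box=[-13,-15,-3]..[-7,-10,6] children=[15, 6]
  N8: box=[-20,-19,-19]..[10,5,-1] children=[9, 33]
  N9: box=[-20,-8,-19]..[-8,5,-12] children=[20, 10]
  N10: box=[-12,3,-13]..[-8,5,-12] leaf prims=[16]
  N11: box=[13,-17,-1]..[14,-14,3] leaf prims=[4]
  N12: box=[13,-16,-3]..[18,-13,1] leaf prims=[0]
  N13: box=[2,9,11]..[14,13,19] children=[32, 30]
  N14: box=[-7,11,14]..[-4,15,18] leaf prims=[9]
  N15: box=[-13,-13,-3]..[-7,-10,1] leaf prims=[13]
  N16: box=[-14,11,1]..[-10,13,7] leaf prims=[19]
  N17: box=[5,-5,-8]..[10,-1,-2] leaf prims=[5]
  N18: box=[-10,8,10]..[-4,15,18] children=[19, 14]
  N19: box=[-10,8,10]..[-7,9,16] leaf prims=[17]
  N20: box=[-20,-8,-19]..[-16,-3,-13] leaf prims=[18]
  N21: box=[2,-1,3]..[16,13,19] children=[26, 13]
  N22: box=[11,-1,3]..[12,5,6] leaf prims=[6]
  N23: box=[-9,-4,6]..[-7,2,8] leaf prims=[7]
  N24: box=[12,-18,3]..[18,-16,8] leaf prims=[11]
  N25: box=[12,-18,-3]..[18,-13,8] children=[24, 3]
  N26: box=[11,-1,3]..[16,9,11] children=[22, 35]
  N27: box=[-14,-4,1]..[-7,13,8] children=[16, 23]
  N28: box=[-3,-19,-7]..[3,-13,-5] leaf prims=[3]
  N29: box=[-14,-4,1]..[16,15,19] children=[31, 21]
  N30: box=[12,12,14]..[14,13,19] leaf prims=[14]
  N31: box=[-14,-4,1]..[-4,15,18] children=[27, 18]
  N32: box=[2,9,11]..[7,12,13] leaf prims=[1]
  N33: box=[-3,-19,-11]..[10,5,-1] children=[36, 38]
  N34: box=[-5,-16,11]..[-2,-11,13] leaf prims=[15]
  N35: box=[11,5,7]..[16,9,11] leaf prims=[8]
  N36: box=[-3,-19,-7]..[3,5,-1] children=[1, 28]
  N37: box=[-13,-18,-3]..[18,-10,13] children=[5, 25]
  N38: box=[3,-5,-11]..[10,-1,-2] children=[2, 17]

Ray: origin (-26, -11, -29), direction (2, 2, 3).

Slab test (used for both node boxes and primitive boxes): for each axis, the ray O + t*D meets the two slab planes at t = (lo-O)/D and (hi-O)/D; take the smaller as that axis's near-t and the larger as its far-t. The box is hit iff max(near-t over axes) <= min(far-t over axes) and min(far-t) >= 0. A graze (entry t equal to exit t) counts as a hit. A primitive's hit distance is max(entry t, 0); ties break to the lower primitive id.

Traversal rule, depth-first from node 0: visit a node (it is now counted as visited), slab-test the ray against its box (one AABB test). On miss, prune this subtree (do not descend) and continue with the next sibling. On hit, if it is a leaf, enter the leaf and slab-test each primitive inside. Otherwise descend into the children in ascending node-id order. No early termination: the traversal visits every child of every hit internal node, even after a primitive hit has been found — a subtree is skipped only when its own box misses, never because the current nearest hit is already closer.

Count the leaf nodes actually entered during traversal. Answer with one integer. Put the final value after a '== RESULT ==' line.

Walk:
N0 x:[3,22] y:[-4,13] z:[10/3,16] -> hit [10/3,13], descend [4, 8]
  N4 x:[6,22] y:[-7/2,13] z:[26/3,16] -> hit [26/3,13], descend [29, 37]
    N29 x:[6,21] y:[7/2,13] z:[10,16] -> hit [10,13], descend [21, 31]
      N21 x:[14,21] y:[5,12] z:[32/3,16] -> miss, prune
      N31 x:[6,11] y:[7/2,13] z:[10,47/3] -> hit [10,11], descend [18, 27]
        N18 x:[8,11] y:[19/2,13] z:[13,47/3] -> miss, prune
        N27 x:[6,19/2] y:[7/2,12] z:[10,37/3] -> miss, prune
    N37 x:[13/2,22] y:[-7/2,1/2] z:[26/3,14] -> miss, prune
  N8 x:[3,18] y:[-4,8] z:[10/3,28/3] -> hit [10/3,8], descend [9, 33]
    N9 x:[3,9] y:[3/2,8] z:[10/3,17/3] -> hit [10/3,17/3], descend [10, 20]
      N10 x:[7,9] y:[7,8] z:[16/3,17/3] -> miss, prune
      N20 x:[3,5] y:[3/2,4] z:[10/3,16/3] -> hit [10/3,4] leaf, test {P18@t=10/3}
    N33 x:[23/2,18] y:[-4,8] z:[6,28/3] -> miss, prune

order=[0, 4, 29, 21, 31, 18, 27, 37, 8, 9, 10, 20, 33]  |boxes|=13  |leaves|=1  hit=P18

== RESULT ==
1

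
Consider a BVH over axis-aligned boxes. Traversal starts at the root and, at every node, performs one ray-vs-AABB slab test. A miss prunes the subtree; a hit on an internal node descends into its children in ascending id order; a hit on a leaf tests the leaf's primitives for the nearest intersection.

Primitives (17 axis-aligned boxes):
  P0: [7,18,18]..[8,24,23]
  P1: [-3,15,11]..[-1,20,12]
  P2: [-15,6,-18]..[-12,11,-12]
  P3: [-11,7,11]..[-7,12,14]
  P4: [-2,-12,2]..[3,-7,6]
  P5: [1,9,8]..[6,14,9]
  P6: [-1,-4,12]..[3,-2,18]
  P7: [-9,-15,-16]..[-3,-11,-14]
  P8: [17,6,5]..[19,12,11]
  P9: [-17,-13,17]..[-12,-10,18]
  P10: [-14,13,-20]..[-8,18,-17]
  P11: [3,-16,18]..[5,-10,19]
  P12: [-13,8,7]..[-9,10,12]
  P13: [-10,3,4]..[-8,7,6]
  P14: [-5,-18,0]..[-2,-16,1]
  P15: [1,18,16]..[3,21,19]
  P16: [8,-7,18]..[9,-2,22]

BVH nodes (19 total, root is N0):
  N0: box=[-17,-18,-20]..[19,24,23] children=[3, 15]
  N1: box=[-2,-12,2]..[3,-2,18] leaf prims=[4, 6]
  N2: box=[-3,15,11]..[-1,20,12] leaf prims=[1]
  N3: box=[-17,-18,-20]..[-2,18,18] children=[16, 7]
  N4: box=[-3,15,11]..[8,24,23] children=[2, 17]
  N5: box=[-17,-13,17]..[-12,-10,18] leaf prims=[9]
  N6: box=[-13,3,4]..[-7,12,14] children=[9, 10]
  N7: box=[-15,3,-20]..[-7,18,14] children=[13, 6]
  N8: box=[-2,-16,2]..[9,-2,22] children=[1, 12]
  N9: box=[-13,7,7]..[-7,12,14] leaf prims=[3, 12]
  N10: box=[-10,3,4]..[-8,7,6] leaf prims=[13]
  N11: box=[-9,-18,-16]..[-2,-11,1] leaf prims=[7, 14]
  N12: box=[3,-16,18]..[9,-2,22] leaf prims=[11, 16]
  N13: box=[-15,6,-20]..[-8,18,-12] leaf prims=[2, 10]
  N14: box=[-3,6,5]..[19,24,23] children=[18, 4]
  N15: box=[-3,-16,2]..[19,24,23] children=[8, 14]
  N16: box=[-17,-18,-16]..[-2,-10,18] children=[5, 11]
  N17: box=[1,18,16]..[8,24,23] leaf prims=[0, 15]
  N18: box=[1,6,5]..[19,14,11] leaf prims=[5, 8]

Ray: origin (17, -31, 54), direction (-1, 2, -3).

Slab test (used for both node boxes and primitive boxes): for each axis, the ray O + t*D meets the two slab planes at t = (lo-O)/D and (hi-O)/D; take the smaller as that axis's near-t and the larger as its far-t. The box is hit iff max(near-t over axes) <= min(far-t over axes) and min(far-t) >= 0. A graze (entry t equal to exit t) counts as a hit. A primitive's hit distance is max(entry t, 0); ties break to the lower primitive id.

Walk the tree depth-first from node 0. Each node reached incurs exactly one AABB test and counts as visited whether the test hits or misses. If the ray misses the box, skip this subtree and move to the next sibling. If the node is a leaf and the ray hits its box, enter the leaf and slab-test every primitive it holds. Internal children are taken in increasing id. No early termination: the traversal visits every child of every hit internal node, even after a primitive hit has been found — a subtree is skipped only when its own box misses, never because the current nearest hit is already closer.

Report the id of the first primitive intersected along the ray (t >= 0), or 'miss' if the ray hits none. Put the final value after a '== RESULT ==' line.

Trace the traversal:
N0 x:[-2,34] y:[13/2,55/2] z:[31/3,74/3] -> hit [31/3,74/3], descend [3, 15]
  N3 x:[19,34] y:[13/2,49/2] z:[12,74/3] -> hit [19,49/2], descend [7, 16]
    N7 x:[24,32] y:[17,49/2] z:[40/3,74/3] -> hit [24,49/2], descend [6, 13]
      N6 x:[24,30] y:[17,43/2] z:[40/3,50/3] -> miss, prune
      N13 x:[25,32] y:[37/2,49/2] z:[22,74/3] -> miss, prune
    N16 x:[19,34] y:[13/2,21/2] z:[12,70/3] -> miss, prune
  N15 x:[-2,20] y:[15/2,55/2] z:[31/3,52/3] -> hit [31/3,52/3], descend [8, 14]
    N8 x:[8,19] y:[15/2,29/2] z:[32/3,52/3] -> hit [32/3,29/2], descend [1, 12]
      N1 x:[14,19] y:[19/2,29/2] z:[12,52/3] -> hit [14,29/2] leaf, test {P4(miss), P6@t=14}
      N12 x:[8,14] y:[15/2,29/2] z:[32/3,12] -> hit [32/3,12] leaf, test {P11(miss), P16(miss)}
    N14 x:[-2,20] y:[37/2,55/2] z:[31/3,49/3] -> miss, prune

order=[0, 3, 7, 6, 13, 16, 15, 8, 1, 12, 14]  |boxes|=11  |leaves|=2  hit=P6

== RESULT ==
6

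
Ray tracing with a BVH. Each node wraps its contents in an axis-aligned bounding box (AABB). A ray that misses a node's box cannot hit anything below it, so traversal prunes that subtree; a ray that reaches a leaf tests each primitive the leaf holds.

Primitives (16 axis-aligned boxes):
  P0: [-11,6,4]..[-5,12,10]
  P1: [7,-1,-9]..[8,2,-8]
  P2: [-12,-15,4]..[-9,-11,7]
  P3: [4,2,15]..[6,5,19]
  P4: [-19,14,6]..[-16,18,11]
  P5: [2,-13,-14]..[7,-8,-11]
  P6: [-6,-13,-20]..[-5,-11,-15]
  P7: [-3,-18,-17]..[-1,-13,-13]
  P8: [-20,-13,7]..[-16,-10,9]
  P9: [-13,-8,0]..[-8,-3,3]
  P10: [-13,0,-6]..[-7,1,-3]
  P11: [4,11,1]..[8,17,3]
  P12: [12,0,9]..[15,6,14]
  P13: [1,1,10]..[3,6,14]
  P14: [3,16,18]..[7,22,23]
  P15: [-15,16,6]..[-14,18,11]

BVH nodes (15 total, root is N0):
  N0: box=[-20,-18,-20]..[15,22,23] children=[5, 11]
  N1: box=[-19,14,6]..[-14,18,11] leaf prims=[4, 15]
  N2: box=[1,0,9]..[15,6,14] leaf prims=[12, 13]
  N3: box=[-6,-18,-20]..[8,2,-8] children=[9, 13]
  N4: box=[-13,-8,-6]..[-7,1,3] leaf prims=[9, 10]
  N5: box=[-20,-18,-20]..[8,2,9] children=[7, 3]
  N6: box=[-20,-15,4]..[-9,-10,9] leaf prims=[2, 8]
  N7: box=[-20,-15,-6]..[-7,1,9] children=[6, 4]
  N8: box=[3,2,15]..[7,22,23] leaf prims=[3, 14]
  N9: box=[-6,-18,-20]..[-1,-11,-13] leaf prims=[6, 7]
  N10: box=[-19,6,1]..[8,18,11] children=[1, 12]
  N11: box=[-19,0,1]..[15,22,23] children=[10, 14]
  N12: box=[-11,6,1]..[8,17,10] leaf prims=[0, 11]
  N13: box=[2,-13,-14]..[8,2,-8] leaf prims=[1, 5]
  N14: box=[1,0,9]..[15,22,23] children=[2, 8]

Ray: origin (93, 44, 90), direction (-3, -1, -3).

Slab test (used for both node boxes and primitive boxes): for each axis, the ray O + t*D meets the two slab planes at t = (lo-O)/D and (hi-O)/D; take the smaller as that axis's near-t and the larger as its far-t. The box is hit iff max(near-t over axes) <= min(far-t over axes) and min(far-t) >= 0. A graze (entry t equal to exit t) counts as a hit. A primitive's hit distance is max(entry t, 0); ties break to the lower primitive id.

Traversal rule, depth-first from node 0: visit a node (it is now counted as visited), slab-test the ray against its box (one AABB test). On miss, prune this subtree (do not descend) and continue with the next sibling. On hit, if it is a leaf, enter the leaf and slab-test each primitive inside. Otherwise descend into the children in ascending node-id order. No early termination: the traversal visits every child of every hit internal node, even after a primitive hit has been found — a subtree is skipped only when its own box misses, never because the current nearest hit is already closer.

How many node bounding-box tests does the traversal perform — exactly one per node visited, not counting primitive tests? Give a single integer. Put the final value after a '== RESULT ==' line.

Traverse from the root:
N0 x:[26,113/3] y:[22,62] z:[67/3,110/3] -> hit [26,110/3], descend [5, 11]
  N5 x:[85/3,113/3] y:[42,62] z:[27,110/3] -> miss, prune
  N11 x:[26,112/3] y:[22,44] z:[67/3,89/3] -> hit [26,89/3], descend [10, 14]
    N10 x:[85/3,112/3] y:[26,38] z:[79/3,89/3] -> hit [85/3,89/3], descend [1, 12]
      N1 x:[107/3,112/3] y:[26,30] z:[79/3,28] -> miss, prune
      N12 x:[85/3,104/3] y:[27,38] z:[80/3,89/3] -> hit [85/3,89/3] leaf, test {P0(miss), P11@t=29}
    N14 x:[26,92/3] y:[22,44] z:[67/3,27] -> hit [26,27], descend [2, 8]
      N2 x:[26,92/3] y:[38,44] z:[76/3,27] -> miss, prune
      N8 x:[86/3,30] y:[22,42] z:[67/3,25] -> miss, prune

Visited [0, 5, 11, 10, 1, 12, 14, 2, 8]. Tests: 9 box, 1 leaf. Nearest: P11.

== RESULT ==
9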